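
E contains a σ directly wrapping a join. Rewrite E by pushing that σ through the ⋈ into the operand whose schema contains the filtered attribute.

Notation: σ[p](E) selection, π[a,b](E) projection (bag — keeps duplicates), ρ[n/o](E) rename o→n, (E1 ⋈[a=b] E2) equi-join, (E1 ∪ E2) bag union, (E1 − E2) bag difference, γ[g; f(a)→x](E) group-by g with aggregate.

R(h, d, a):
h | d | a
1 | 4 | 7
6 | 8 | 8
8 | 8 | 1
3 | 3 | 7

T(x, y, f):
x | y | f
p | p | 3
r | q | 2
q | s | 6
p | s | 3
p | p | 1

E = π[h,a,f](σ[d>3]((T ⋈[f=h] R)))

σ filters on d, owned by the right side.
E' = π[h,a,f]((T ⋈[f=h] σ[d>3](R)))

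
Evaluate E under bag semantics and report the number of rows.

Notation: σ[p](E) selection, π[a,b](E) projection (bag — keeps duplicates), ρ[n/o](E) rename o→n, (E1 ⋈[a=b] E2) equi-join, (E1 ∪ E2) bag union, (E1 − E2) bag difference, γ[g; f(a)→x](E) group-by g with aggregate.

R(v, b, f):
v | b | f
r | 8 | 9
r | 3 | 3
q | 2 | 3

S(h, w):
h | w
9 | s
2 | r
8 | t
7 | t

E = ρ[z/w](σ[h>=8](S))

Row counts bottom-up:
  S → 4
  σ[h>=8](S) → 2
  ρ[z/w](σ[h>=8](S)) → 2

|E| = 2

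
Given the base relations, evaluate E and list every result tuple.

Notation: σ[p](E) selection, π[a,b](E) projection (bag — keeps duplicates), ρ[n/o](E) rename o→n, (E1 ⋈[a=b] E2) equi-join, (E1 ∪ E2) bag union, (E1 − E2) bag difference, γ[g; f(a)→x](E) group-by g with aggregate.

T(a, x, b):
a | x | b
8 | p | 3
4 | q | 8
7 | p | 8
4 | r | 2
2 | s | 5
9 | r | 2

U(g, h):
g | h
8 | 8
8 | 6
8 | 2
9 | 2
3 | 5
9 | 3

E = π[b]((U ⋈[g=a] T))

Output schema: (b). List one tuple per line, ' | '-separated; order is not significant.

Row counts bottom-up:
  U → 6
  T → 6
  (U ⋈[g=a] T) → 5
  π[b]((U ⋈[g=a] T)) → 5

== RESULT ==
b
2
2
3
3
3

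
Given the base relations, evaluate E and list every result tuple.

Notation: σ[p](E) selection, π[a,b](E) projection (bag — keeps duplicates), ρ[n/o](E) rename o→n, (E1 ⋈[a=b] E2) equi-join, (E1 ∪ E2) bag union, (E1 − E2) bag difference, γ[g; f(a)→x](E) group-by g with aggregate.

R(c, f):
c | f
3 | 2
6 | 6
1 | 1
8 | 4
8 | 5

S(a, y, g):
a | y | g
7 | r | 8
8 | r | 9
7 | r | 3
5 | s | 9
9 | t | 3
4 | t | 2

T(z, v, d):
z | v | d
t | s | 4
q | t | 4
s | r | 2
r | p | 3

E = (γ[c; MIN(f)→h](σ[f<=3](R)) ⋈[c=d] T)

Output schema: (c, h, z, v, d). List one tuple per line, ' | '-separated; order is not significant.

Row counts bottom-up:
  R → 5
  σ[f<=3](R) → 2
  γ[c; MIN(f)→h](σ[f<=3](R)) → 2
  T → 4
  (γ[c; MIN(f)→h](σ[f<=3](R)) ⋈[c=d] T) → 1

== RESULT ==
c | h | z | v | d
3 | 2 | r | p | 3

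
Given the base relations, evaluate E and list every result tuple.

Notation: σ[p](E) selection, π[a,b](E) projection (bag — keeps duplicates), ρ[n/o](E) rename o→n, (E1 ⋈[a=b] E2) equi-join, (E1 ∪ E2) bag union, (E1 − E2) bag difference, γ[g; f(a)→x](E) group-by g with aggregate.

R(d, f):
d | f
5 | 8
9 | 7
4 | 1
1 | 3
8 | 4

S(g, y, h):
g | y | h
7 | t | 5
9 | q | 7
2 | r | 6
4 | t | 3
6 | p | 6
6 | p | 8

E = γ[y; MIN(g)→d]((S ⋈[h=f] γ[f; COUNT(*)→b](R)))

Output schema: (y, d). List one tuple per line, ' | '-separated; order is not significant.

Row counts bottom-up:
  S → 6
  R → 5
  γ[f; COUNT(*)→b](R) → 5
  (S ⋈[h=f] γ[f; COUNT(*)→b](R)) → 3
  γ[y; MIN(g)→d]((S ⋈[h=f] γ[f; COUNT(*)→b](R))) → 3

== RESULT ==
y | d
p | 6
q | 9
t | 4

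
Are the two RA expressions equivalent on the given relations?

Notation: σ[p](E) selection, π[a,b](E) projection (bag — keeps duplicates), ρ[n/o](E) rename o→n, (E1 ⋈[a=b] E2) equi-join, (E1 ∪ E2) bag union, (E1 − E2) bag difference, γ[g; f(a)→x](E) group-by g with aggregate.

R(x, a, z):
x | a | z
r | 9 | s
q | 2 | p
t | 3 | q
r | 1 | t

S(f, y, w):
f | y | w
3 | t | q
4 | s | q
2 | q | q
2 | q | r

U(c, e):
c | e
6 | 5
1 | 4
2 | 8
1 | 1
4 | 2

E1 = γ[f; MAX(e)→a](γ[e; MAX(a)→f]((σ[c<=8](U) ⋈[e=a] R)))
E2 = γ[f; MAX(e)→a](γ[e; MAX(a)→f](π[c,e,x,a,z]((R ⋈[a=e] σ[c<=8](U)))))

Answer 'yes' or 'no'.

E1 stepwise |·|:
  U → 5
  σ[c<=8](U) → 5
  R → 4
  (σ[c<=8](U) ⋈[e=a] R) → 2
  γ[e; MAX(a)→f]((σ[c<=8](U) ⋈[e=a] R)) → 2
  γ[f; MAX(e)→a](γ[e; MAX(a)→f]((σ[c<=8](U) ⋈[e=a] R))) → 2
E2 stepwise |·|:
  R → 4
  U → 5
  σ[c<=8](U) → 5
  (R ⋈[a=e] σ[c<=8](U)) → 2
  π[c,e,x,a,z]((R ⋈[a=e] σ[c<=8](U))) → 2
  γ[e; MAX(a)→f](π[c,e,x,a,z]((R ⋈[a=e] σ[c<=8](U)))) → 2
  γ[f; MAX(e)→a](γ[e; MAX(a)→f](π[c,e,x,a,z]((R ⋈[a=e] σ[c<=8](U))))) → 2

E1 and E2 produce the same multiset:
f | a
1 | 1
2 | 2

yes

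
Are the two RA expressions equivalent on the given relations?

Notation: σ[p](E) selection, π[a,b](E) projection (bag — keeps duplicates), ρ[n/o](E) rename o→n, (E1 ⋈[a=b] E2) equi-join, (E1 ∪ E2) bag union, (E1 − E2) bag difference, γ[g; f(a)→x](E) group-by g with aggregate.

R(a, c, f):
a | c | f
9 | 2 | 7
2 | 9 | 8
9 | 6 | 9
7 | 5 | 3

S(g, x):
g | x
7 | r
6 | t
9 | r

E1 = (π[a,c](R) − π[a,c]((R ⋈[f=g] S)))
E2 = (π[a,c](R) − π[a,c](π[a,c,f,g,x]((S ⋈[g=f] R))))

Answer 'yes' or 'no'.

E1 subexpression sizes:
  R → 4
  π[a,c](R) → 4
  R → 4
  S → 3
  (R ⋈[f=g] S) → 2
  π[a,c]((R ⋈[f=g] S)) → 2
  (π[a,c](R) − π[a,c]((R ⋈[f=g] S))) → 2
E2 subexpression sizes:
  R → 4
  π[a,c](R) → 4
  S → 3
  R → 4
  (S ⋈[g=f] R) → 2
  π[a,c,f,g,x]((S ⋈[g=f] R)) → 2
  π[a,c](π[a,c,f,g,x]((S ⋈[g=f] R))) → 2
  (π[a,c](R) − π[a,c](π[a,c,f,g,x]((S ⋈[g=f] R)))) → 2

E1 and E2 produce the same multiset:
a | c
2 | 9
7 | 5

yes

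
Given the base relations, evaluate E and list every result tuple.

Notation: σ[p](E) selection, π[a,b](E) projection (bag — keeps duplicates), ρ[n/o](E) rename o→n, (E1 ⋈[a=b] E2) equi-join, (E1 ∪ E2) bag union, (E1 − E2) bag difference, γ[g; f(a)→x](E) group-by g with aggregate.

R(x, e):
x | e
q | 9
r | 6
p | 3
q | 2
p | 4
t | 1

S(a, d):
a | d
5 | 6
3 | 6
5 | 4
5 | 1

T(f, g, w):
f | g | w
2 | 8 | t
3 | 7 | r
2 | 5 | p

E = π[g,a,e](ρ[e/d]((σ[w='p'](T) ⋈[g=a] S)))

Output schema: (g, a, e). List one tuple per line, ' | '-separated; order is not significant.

Stepwise |·|:
  T → 3
  σ[w='p'](T) → 1
  S → 4
  (σ[w='p'](T) ⋈[g=a] S) → 3
  ρ[e/d]((σ[w='p'](T) ⋈[g=a] S)) → 3
  π[g,a,e](ρ[e/d]((σ[w='p'](T) ⋈[g=a] S))) → 3

== RESULT ==
g | a | e
5 | 5 | 1
5 | 5 | 4
5 | 5 | 6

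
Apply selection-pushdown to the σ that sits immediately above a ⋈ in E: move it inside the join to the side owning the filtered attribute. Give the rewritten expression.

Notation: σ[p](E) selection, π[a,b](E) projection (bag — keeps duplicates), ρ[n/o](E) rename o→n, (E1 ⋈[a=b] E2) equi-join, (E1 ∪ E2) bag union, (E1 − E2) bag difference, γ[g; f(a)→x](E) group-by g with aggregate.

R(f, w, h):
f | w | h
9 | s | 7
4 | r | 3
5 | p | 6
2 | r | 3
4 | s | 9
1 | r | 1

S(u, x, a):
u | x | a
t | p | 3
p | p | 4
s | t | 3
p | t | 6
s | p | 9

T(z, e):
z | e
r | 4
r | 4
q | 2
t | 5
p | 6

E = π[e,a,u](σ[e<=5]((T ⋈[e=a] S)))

σ filters on e, owned by the left side.
E' = π[e,a,u]((σ[e<=5](T) ⋈[e=a] S))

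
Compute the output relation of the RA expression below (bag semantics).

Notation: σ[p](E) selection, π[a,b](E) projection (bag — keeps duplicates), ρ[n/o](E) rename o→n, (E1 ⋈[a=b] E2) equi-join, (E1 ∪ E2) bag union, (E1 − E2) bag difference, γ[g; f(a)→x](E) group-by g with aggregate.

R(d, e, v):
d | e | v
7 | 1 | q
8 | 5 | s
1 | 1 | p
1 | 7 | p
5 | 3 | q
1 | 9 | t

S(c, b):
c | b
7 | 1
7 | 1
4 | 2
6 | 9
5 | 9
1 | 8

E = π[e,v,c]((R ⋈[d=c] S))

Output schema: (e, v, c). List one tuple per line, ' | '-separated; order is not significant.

Per-node cardinality:
  R → 6
  S → 6
  (R ⋈[d=c] S) → 6
  π[e,v,c]((R ⋈[d=c] S)) → 6

== RESULT ==
e | v | c
1 | p | 1
1 | q | 7
1 | q | 7
3 | q | 5
7 | p | 1
9 | t | 1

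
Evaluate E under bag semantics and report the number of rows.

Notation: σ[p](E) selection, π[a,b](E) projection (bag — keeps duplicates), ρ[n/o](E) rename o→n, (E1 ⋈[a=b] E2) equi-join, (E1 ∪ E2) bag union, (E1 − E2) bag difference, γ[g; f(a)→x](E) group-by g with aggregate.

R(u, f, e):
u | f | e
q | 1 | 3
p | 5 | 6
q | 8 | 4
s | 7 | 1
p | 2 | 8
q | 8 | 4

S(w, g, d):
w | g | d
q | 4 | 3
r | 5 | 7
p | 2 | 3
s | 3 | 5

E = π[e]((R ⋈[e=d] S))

Per-node cardinality:
  R → 6
  S → 4
  (R ⋈[e=d] S) → 2
  π[e]((R ⋈[e=d] S)) → 2

|E| = 2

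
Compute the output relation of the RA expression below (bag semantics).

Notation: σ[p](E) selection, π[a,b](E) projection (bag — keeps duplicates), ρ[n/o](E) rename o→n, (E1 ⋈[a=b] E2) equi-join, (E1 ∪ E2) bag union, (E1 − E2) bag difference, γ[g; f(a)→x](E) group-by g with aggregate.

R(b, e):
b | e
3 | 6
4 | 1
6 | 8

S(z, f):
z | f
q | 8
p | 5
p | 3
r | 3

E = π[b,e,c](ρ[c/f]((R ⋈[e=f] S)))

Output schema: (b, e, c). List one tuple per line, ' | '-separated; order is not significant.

Per-node cardinality:
  R → 3
  S → 4
  (R ⋈[e=f] S) → 1
  ρ[c/f]((R ⋈[e=f] S)) → 1
  π[b,e,c](ρ[c/f]((R ⋈[e=f] S))) → 1

== RESULT ==
b | e | c
6 | 8 | 8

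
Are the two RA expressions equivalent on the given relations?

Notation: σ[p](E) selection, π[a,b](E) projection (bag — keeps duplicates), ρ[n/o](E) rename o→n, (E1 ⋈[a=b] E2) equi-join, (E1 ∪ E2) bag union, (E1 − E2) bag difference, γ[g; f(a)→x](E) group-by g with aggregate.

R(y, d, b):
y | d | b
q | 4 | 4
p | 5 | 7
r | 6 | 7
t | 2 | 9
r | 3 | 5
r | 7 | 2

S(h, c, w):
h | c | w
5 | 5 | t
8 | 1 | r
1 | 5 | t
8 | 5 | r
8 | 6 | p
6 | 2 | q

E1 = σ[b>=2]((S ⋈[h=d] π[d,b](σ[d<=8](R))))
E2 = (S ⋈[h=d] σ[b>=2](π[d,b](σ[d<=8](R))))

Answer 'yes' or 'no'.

E1 per-node cardinality:
  S → 6
  R → 6
  σ[d<=8](R) → 6
  π[d,b](σ[d<=8](R)) → 6
  (S ⋈[h=d] π[d,b](σ[d<=8](R))) → 2
  σ[b>=2]((S ⋈[h=d] π[d,b](σ[d<=8](R)))) → 2
E2 per-node cardinality:
  S → 6
  R → 6
  σ[d<=8](R) → 6
  π[d,b](σ[d<=8](R)) → 6
  σ[b>=2](π[d,b](σ[d<=8](R))) → 6
  (S ⋈[h=d] σ[b>=2](π[d,b](σ[d<=8](R)))) → 2

E1 and E2 produce the same multiset:
h | c | w | d | b
5 | 5 | t | 5 | 7
6 | 2 | q | 6 | 7

yes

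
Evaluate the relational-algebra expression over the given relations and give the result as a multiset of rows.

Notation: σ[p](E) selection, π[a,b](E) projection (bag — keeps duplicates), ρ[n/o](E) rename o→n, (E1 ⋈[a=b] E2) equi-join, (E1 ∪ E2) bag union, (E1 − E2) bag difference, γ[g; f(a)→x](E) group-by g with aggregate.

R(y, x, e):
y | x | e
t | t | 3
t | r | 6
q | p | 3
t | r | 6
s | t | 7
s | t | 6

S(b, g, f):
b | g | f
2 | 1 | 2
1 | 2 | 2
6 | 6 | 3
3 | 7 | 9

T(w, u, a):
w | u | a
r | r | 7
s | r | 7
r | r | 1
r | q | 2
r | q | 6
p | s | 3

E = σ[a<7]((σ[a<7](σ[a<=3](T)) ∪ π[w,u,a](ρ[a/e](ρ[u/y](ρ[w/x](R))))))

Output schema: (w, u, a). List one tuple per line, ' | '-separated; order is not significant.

Subexpression sizes:
  T → 6
  σ[a<=3](T) → 3
  σ[a<7](σ[a<=3](T)) → 3
  R → 6
  ρ[w/x](R) → 6
  ρ[u/y](ρ[w/x](R)) → 6
  ρ[a/e](ρ[u/y](ρ[w/x](R))) → 6
  π[w,u,a](ρ[a/e](ρ[u/y](ρ[w/x](R)))) → 6
  (σ[a<7](σ[a<=3](T)) ∪ π[w,u,a](ρ[a/e](ρ[u/y](ρ[w/x](R))))) → 9
  σ[a<7]((σ[a<7](σ[a<=3](T)) ∪ π[w,u,a](ρ[a/e](ρ[u/y](ρ[w/x](R)))))) → 8

== RESULT ==
w | u | a
p | q | 3
p | s | 3
r | q | 2
r | r | 1
r | t | 6
r | t | 6
t | s | 6
t | t | 3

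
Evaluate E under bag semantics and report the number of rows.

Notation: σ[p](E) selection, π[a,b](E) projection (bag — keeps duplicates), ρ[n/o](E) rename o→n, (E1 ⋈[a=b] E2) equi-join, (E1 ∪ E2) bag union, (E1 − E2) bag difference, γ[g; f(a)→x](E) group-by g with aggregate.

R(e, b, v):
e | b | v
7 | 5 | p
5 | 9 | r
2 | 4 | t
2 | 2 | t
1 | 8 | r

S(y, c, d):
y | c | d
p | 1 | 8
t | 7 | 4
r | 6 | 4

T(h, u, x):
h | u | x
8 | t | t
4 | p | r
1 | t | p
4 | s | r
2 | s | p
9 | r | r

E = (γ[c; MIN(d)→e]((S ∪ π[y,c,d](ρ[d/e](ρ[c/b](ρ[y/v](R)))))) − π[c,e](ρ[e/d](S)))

Subexpression sizes:
  S → 3
  R → 5
  ρ[y/v](R) → 5
  ρ[c/b](ρ[y/v](R)) → 5
  ρ[d/e](ρ[c/b](ρ[y/v](R))) → 5
  π[y,c,d](ρ[d/e](ρ[c/b](ρ[y/v](R)))) → 5
  (S ∪ π[y,c,d](ρ[d/e](ρ[c/b](ρ[y/v](R))))) → 8
  γ[c; MIN(d)→e]((S ∪ π[y,c,d](ρ[d/e](ρ[c/b](ρ[y/v](R)))))) → 8
  S → 3
  ρ[e/d](S) → 3
  π[c,e](ρ[e/d](S)) → 3
  (γ[c; MIN(d)→e]((S ∪ π[y,c,d](ρ[d/e](ρ[c/b](ρ[y/v](R)))))) − π[c,e](ρ[e/d](S))) → 5

|E| = 5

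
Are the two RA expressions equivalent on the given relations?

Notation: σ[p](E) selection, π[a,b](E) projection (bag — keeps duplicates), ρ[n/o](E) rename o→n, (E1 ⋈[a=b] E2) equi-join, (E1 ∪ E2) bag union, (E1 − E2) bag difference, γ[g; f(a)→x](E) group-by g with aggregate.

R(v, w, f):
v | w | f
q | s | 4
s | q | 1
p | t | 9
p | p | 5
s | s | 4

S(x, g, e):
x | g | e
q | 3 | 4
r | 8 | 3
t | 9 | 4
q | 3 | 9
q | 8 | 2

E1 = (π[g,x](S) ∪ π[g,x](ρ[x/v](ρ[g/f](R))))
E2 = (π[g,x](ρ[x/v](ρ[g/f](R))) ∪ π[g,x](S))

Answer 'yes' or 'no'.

E1 subexpression sizes:
  S → 5
  π[g,x](S) → 5
  R → 5
  ρ[g/f](R) → 5
  ρ[x/v](ρ[g/f](R)) → 5
  π[g,x](ρ[x/v](ρ[g/f](R))) → 5
  (π[g,x](S) ∪ π[g,x](ρ[x/v](ρ[g/f](R)))) → 10
E2 subexpression sizes:
  R → 5
  ρ[g/f](R) → 5
  ρ[x/v](ρ[g/f](R)) → 5
  π[g,x](ρ[x/v](ρ[g/f](R))) → 5
  S → 5
  π[g,x](S) → 5
  (π[g,x](ρ[x/v](ρ[g/f](R))) ∪ π[g,x](S)) → 10

E1 and E2 produce the same multiset:
g | x
1 | s
3 | q
3 | q
4 | q
4 | s
5 | p
8 | q
8 | r
9 | p
9 | t

yes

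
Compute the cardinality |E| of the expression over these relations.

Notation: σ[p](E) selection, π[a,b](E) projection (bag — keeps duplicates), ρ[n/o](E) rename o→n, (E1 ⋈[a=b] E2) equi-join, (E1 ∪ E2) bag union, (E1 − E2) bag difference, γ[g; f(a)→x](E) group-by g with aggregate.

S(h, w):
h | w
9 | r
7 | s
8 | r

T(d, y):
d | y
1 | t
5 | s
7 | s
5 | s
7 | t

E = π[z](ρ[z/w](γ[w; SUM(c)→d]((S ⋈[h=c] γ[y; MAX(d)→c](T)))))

Subexpression sizes:
  S → 3
  T → 5
  γ[y; MAX(d)→c](T) → 2
  (S ⋈[h=c] γ[y; MAX(d)→c](T)) → 2
  γ[w; SUM(c)→d]((S ⋈[h=c] γ[y; MAX(d)→c](T))) → 1
  ρ[z/w](γ[w; SUM(c)→d]((S ⋈[h=c] γ[y; MAX(d)→c](T)))) → 1
  π[z](ρ[z/w](γ[w; SUM(c)→d]((S ⋈[h=c] γ[y; MAX(d)→c](T))))) → 1

|E| = 1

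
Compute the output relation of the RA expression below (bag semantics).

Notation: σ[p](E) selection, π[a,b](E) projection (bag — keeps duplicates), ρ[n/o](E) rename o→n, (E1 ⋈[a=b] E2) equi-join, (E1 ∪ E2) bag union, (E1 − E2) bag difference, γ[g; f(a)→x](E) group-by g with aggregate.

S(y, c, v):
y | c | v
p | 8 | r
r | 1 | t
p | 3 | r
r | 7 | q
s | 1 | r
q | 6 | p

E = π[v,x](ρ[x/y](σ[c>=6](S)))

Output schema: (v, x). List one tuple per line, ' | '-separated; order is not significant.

Row counts bottom-up:
  S → 6
  σ[c>=6](S) → 3
  ρ[x/y](σ[c>=6](S)) → 3
  π[v,x](ρ[x/y](σ[c>=6](S))) → 3

== RESULT ==
v | x
p | q
q | r
r | p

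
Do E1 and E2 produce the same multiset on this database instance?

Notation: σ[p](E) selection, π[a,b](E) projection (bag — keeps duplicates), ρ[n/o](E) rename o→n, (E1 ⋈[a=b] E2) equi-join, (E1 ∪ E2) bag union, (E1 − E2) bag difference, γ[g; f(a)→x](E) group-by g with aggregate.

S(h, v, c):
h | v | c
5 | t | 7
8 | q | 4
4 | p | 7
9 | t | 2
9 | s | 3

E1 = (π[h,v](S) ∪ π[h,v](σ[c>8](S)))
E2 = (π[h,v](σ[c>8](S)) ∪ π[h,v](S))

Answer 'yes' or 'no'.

E1 stepwise |·|:
  S → 5
  π[h,v](S) → 5
  S → 5
  σ[c>8](S) → 0
  π[h,v](σ[c>8](S)) → 0
  (π[h,v](S) ∪ π[h,v](σ[c>8](S))) → 5
E2 stepwise |·|:
  S → 5
  σ[c>8](S) → 0
  π[h,v](σ[c>8](S)) → 0
  S → 5
  π[h,v](S) → 5
  (π[h,v](σ[c>8](S)) ∪ π[h,v](S)) → 5

E1 and E2 produce the same multiset:
h | v
4 | p
5 | t
8 | q
9 | s
9 | t

yes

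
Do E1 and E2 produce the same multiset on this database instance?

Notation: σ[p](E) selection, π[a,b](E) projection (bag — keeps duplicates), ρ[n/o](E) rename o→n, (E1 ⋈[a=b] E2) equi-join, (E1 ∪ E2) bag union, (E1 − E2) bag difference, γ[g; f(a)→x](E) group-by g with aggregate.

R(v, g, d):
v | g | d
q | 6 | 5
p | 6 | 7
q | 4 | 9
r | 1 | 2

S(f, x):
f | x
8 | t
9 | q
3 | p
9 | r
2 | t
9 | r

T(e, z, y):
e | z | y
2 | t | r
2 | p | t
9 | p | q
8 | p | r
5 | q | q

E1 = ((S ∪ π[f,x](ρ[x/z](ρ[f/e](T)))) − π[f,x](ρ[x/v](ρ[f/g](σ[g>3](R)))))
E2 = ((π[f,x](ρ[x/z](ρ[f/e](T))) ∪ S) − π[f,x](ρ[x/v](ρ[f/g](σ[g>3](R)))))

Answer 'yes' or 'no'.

E1 subexpression sizes:
  S → 6
  T → 5
  ρ[f/e](T) → 5
  ρ[x/z](ρ[f/e](T)) → 5
  π[f,x](ρ[x/z](ρ[f/e](T))) → 5
  (S ∪ π[f,x](ρ[x/z](ρ[f/e](T)))) → 11
  R → 4
  σ[g>3](R) → 3
  ρ[f/g](σ[g>3](R)) → 3
  ρ[x/v](ρ[f/g](σ[g>3](R))) → 3
  π[f,x](ρ[x/v](ρ[f/g](σ[g>3](R)))) → 3
  ((S ∪ π[f,x](ρ[x/z](ρ[f/e](T)))) − π[f,x](ρ[x/v](ρ[f/g](σ[g>3](R))))) → 11
E2 subexpression sizes:
  T → 5
  ρ[f/e](T) → 5
  ρ[x/z](ρ[f/e](T)) → 5
  π[f,x](ρ[x/z](ρ[f/e](T))) → 5
  S → 6
  (π[f,x](ρ[x/z](ρ[f/e](T))) ∪ S) → 11
  R → 4
  σ[g>3](R) → 3
  ρ[f/g](σ[g>3](R)) → 3
  ρ[x/v](ρ[f/g](σ[g>3](R))) → 3
  π[f,x](ρ[x/v](ρ[f/g](σ[g>3](R)))) → 3
  ((π[f,x](ρ[x/z](ρ[f/e](T))) ∪ S) − π[f,x](ρ[x/v](ρ[f/g](σ[g>3](R))))) → 11

E1 and E2 produce the same multiset:
f | x
2 | p
2 | t
2 | t
3 | p
5 | q
8 | p
8 | t
9 | p
9 | q
9 | r
9 | r

yes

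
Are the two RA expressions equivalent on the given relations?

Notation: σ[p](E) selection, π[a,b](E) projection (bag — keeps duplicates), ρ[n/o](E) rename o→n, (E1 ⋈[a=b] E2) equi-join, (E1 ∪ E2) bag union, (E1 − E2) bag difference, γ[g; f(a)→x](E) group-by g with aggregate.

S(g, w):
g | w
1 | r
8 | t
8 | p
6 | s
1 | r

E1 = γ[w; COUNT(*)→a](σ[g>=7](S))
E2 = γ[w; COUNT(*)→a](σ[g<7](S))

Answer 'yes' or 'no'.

E1 subexpression sizes:
  S → 5
  σ[g>=7](S) → 2
  γ[w; COUNT(*)→a](σ[g>=7](S)) → 2
E2 subexpression sizes:
  S → 5
  σ[g<7](S) → 3
  γ[w; COUNT(*)→a](σ[g<7](S)) → 2

E1 result:
w | a
p | 1
t | 1
E2 result:
w | a
r | 2
s | 1
Witness: ('r', 2) appears 0× in E1 but 1× in E2.

no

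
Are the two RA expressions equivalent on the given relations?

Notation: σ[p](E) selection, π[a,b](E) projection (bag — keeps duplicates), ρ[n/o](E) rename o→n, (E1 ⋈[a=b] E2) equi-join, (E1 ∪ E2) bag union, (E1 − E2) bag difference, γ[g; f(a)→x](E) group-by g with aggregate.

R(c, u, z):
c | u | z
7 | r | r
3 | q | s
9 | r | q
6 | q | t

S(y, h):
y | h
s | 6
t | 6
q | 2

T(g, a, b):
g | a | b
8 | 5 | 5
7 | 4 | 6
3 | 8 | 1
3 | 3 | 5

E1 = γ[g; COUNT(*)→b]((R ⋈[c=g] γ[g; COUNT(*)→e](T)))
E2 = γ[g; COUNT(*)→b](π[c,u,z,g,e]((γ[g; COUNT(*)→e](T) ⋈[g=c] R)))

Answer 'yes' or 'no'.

E1 subexpression sizes:
  R → 4
  T → 4
  γ[g; COUNT(*)→e](T) → 3
  (R ⋈[c=g] γ[g; COUNT(*)→e](T)) → 2
  γ[g; COUNT(*)→b]((R ⋈[c=g] γ[g; COUNT(*)→e](T))) → 2
E2 subexpression sizes:
  T → 4
  γ[g; COUNT(*)→e](T) → 3
  R → 4
  (γ[g; COUNT(*)→e](T) ⋈[g=c] R) → 2
  π[c,u,z,g,e]((γ[g; COUNT(*)→e](T) ⋈[g=c] R)) → 2
  γ[g; COUNT(*)→b](π[c,u,z,g,e]((γ[g; COUNT(*)→e](T) ⋈[g=c] R))) → 2

E1 and E2 produce the same multiset:
g | b
3 | 1
7 | 1

yes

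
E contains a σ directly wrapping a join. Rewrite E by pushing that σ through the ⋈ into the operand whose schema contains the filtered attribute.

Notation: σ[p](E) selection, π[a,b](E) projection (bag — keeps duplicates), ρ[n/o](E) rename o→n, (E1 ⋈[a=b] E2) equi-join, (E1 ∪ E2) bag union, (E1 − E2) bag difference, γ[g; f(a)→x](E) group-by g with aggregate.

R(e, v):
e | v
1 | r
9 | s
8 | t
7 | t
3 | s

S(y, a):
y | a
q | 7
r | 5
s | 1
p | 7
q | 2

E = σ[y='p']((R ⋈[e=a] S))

σ filters on y, owned by the right side.
E' = (R ⋈[e=a] σ[y='p'](S))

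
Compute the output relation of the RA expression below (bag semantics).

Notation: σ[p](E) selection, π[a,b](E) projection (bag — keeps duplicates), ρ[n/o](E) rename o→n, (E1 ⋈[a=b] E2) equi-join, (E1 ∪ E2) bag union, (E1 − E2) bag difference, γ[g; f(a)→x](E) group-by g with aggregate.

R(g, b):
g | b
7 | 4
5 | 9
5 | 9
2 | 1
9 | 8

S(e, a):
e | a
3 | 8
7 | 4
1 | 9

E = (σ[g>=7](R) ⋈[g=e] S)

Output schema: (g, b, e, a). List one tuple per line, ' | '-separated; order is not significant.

Row counts bottom-up:
  R → 5
  σ[g>=7](R) → 2
  S → 3
  (σ[g>=7](R) ⋈[g=e] S) → 1

== RESULT ==
g | b | e | a
7 | 4 | 7 | 4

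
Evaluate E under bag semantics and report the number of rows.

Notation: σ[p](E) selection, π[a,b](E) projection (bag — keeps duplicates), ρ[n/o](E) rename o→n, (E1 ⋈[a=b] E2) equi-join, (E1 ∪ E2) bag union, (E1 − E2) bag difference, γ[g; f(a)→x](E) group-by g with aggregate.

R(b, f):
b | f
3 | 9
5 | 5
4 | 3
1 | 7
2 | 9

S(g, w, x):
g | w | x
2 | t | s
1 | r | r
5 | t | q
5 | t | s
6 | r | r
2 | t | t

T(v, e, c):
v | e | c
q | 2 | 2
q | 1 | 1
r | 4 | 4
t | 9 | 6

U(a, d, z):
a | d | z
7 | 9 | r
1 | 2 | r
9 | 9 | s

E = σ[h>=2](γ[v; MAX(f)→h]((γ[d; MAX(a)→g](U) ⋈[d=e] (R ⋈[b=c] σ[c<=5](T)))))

Per-node cardinality:
  U → 3
  γ[d; MAX(a)→g](U) → 2
  R → 5
  T → 4
  σ[c<=5](T) → 3
  (R ⋈[b=c] σ[c<=5](T)) → 3
  (γ[d; MAX(a)→g](U) ⋈[d=e] (R ⋈[b=c] σ[c<=5](T))) → 1
  γ[v; MAX(f)→h]((γ[d; MAX(a)→g](U) ⋈[d=e] (R ⋈[b=c] σ[c<=5](T)))) → 1
  σ[h>=2](γ[v; MAX(f)→h]((γ[d; MAX(a)→g](U) ⋈[d=e] (R ⋈[b=c] σ[c<=5](T))))) → 1

|E| = 1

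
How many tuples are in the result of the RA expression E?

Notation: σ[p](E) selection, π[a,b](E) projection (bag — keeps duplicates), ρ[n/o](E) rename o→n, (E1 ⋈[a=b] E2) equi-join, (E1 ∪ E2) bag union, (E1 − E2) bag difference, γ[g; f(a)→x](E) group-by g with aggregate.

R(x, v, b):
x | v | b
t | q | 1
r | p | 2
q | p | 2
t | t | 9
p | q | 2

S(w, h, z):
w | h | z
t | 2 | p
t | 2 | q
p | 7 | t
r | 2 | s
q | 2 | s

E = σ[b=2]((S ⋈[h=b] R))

Subexpression sizes:
  S → 5
  R → 5
  (S ⋈[h=b] R) → 12
  σ[b=2]((S ⋈[h=b] R)) → 12

|E| = 12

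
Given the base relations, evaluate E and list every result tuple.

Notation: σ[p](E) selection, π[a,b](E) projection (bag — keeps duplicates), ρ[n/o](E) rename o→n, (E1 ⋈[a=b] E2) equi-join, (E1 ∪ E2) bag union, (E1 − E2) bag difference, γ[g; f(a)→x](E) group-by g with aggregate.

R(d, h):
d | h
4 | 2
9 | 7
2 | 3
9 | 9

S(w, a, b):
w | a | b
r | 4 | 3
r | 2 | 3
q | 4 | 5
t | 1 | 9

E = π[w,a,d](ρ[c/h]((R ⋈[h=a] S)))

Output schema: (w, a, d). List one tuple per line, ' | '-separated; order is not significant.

Per-node cardinality:
  R → 4
  S → 4
  (R ⋈[h=a] S) → 1
  ρ[c/h]((R ⋈[h=a] S)) → 1
  π[w,a,d](ρ[c/h]((R ⋈[h=a] S))) → 1

== RESULT ==
w | a | d
r | 2 | 4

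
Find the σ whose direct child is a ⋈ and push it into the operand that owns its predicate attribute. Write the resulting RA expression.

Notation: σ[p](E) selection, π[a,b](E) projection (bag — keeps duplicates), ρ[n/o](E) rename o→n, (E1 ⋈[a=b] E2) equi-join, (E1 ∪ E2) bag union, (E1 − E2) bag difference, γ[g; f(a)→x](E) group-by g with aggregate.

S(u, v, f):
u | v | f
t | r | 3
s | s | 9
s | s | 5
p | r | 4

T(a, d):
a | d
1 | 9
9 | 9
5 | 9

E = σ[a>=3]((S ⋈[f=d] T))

σ filters on a, owned by the right side.
E' = (S ⋈[f=d] σ[a>=3](T))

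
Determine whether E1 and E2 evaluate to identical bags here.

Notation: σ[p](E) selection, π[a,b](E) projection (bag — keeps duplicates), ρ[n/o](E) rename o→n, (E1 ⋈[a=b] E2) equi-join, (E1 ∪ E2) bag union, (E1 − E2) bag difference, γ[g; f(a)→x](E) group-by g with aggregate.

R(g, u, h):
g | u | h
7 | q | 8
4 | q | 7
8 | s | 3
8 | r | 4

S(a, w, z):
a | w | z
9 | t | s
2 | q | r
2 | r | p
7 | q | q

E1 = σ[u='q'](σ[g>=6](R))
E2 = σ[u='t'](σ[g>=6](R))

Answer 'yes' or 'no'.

E1 per-node cardinality:
  R → 4
  σ[g>=6](R) → 3
  σ[u='q'](σ[g>=6](R)) → 1
E2 per-node cardinality:
  R → 4
  σ[g>=6](R) → 3
  σ[u='t'](σ[g>=6](R)) → 0

E1 result:
g | u | h
7 | q | 8
E2 result:
g | u | h
(0 rows)
Witness: (7, 'q', 8) appears 1× in E1 but 0× in E2.

no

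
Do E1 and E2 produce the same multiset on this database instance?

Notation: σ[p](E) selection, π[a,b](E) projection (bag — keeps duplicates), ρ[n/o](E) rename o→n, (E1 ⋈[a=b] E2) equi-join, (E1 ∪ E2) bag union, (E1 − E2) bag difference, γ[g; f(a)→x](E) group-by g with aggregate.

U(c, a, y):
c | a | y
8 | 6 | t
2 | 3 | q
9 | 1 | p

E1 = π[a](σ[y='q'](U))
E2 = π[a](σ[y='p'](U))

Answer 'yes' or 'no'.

E1 stepwise |·|:
  U → 3
  σ[y='q'](U) → 1
  π[a](σ[y='q'](U)) → 1
E2 stepwise |·|:
  U → 3
  σ[y='p'](U) → 1
  π[a](σ[y='p'](U)) → 1

E1 result:
a
3
E2 result:
a
1
Witness: (1,) appears 0× in E1 but 1× in E2.

no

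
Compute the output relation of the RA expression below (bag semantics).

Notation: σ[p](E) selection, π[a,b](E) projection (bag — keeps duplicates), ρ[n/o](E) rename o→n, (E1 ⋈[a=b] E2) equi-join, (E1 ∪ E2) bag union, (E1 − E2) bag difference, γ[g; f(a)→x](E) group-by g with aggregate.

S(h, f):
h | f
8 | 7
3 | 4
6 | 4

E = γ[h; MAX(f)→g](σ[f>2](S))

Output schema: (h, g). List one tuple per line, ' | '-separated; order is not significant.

Subexpression sizes:
  S → 3
  σ[f>2](S) → 3
  γ[h; MAX(f)→g](σ[f>2](S)) → 3

== RESULT ==
h | g
3 | 4
6 | 4
8 | 7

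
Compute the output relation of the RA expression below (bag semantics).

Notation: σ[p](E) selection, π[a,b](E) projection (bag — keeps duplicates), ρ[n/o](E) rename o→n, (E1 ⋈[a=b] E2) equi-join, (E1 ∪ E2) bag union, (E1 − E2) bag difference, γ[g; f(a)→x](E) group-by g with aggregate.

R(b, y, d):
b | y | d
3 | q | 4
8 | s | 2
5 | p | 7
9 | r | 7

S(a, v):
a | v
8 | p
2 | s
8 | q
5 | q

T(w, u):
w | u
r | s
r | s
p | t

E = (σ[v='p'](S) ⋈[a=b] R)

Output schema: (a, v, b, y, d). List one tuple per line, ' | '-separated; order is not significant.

Per-node cardinality:
  S → 4
  σ[v='p'](S) → 1
  R → 4
  (σ[v='p'](S) ⋈[a=b] R) → 1

== RESULT ==
a | v | b | y | d
8 | p | 8 | s | 2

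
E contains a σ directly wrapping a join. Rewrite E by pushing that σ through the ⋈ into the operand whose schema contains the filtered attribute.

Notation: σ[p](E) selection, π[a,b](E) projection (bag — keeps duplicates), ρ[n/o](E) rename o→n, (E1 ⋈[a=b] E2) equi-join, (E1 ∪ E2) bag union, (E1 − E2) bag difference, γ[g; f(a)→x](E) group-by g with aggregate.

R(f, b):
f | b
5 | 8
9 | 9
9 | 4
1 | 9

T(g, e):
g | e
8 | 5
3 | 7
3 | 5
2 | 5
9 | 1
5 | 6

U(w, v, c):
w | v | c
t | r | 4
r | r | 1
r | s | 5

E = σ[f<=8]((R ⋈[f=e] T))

σ filters on f, owned by the left side.
E' = (σ[f<=8](R) ⋈[f=e] T)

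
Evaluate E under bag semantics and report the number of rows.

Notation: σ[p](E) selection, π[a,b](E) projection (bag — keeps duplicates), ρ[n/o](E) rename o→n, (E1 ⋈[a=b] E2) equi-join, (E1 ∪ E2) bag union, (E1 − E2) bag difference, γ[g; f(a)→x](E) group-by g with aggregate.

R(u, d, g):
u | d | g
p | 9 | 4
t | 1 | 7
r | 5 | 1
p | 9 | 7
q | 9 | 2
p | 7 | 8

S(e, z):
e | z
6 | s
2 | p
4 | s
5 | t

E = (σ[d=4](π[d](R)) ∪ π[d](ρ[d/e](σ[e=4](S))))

Subexpression sizes:
  R → 6
  π[d](R) → 6
  σ[d=4](π[d](R)) → 0
  S → 4
  σ[e=4](S) → 1
  ρ[d/e](σ[e=4](S)) → 1
  π[d](ρ[d/e](σ[e=4](S))) → 1
  (σ[d=4](π[d](R)) ∪ π[d](ρ[d/e](σ[e=4](S)))) → 1

|E| = 1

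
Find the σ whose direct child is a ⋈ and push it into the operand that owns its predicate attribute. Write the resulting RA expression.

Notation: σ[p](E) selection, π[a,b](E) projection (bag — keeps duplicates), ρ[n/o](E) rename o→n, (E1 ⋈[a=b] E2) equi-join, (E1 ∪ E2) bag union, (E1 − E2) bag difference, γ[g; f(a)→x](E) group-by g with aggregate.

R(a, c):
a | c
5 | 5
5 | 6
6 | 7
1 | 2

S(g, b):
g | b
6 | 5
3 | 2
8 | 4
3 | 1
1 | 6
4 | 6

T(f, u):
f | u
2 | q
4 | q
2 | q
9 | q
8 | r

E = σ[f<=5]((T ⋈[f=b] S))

σ filters on f, owned by the left side.
E' = (σ[f<=5](T) ⋈[f=b] S)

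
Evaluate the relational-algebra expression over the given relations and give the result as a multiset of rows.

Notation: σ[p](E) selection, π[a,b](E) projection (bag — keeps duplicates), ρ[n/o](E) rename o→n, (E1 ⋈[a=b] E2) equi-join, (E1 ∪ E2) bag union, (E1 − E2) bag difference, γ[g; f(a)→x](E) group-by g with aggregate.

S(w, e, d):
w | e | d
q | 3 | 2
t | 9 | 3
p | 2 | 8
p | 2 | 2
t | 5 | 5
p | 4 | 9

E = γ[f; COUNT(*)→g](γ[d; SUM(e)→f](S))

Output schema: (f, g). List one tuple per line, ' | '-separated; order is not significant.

Stepwise |·|:
  S → 6
  γ[d; SUM(e)→f](S) → 5
  γ[f; COUNT(*)→g](γ[d; SUM(e)→f](S)) → 4

== RESULT ==
f | g
2 | 1
4 | 1
5 | 2
9 | 1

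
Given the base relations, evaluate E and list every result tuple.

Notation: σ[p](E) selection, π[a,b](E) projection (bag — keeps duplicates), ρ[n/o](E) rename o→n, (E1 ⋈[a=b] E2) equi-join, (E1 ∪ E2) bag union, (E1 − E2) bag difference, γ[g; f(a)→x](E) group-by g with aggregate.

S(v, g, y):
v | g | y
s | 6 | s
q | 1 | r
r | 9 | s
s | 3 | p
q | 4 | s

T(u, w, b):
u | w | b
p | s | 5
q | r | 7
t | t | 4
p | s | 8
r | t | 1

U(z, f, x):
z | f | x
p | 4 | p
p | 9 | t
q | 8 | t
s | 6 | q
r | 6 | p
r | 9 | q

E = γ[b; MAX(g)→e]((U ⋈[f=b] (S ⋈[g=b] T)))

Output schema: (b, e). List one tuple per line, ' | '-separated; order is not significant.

Stepwise |·|:
  U → 6
  S → 5
  T → 5
  (S ⋈[g=b] T) → 2
  (U ⋈[f=b] (S ⋈[g=b] T)) → 1
  γ[b; MAX(g)→e]((U ⋈[f=b] (S ⋈[g=b] T))) → 1

== RESULT ==
b | e
4 | 4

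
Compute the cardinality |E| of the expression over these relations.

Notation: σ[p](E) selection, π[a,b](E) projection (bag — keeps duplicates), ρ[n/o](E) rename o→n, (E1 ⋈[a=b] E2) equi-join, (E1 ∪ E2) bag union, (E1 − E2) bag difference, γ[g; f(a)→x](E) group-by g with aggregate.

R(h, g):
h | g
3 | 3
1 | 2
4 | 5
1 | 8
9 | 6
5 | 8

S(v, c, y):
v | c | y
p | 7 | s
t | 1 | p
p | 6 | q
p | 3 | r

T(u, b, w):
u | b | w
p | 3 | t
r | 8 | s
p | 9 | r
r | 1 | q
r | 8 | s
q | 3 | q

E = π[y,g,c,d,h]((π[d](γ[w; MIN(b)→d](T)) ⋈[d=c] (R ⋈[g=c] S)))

Per-node cardinality:
  T → 6
  γ[w; MIN(b)→d](T) → 4
  π[d](γ[w; MIN(b)→d](T)) → 4
  R → 6
  S → 4
  (R ⋈[g=c] S) → 2
  (π[d](γ[w; MIN(b)→d](T)) ⋈[d=c] (R ⋈[g=c] S)) → 1
  π[y,g,c,d,h]((π[d](γ[w; MIN(b)→d](T)) ⋈[d=c] (R ⋈[g=c] S))) → 1

|E| = 1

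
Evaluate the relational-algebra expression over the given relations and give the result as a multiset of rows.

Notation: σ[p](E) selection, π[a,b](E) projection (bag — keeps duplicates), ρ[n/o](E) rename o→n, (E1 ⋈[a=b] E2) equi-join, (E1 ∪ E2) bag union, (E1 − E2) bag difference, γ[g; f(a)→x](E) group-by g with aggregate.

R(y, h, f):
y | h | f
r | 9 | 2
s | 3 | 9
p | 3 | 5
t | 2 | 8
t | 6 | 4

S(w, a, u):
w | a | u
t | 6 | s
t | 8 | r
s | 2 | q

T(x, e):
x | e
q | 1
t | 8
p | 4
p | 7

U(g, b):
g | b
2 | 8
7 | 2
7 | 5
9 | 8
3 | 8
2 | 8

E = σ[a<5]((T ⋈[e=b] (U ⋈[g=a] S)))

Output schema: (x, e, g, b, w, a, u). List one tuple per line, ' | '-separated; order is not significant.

Subexpression sizes:
  T → 4
  U → 6
  S → 3
  (U ⋈[g=a] S) → 2
  (T ⋈[e=b] (U ⋈[g=a] S)) → 2
  σ[a<5]((T ⋈[e=b] (U ⋈[g=a] S))) → 2

== RESULT ==
x | e | g | b | w | a | u
t | 8 | 2 | 8 | s | 2 | q
t | 8 | 2 | 8 | s | 2 | q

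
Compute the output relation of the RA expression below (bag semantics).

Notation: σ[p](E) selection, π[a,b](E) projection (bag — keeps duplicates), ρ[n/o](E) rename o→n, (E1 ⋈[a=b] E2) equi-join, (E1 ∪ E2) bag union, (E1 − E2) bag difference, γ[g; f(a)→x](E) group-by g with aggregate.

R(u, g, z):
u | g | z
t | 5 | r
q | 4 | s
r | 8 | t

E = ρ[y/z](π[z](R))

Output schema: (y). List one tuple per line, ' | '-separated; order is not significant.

Stepwise |·|:
  R → 3
  π[z](R) → 3
  ρ[y/z](π[z](R)) → 3

== RESULT ==
y
r
s
t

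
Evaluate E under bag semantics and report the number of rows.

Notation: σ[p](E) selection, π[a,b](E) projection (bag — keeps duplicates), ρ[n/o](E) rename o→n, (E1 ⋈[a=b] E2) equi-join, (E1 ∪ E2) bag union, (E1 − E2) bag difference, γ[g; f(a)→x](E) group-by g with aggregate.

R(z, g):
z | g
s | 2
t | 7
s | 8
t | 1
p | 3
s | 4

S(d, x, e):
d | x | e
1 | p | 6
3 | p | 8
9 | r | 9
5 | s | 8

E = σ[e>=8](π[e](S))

Per-node cardinality:
  S → 4
  π[e](S) → 4
  σ[e>=8](π[e](S)) → 3

|E| = 3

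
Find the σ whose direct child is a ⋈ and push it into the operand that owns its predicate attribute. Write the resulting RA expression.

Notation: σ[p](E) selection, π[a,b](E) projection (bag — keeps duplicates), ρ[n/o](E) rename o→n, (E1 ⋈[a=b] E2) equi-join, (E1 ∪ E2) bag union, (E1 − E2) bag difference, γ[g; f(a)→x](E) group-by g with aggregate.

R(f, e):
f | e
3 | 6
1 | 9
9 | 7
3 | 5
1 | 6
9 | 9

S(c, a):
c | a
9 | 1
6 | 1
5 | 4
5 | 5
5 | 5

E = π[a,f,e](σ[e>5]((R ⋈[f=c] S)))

σ filters on e, owned by the left side.
E' = π[a,f,e]((σ[e>5](R) ⋈[f=c] S))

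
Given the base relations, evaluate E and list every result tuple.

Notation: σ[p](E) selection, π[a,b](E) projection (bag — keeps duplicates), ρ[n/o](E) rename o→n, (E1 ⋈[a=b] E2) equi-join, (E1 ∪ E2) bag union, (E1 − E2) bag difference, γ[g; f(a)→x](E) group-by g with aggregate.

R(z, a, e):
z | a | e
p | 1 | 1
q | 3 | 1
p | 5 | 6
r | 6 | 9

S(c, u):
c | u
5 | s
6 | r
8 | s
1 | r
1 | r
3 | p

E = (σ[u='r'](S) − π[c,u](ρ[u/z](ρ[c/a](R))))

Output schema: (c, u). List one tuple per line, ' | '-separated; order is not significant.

Stepwise |·|:
  S → 6
  σ[u='r'](S) → 3
  R → 4
  ρ[c/a](R) → 4
  ρ[u/z](ρ[c/a](R)) → 4
  π[c,u](ρ[u/z](ρ[c/a](R))) → 4
  (σ[u='r'](S) − π[c,u](ρ[u/z](ρ[c/a](R)))) → 2

== RESULT ==
c | u
1 | r
1 | r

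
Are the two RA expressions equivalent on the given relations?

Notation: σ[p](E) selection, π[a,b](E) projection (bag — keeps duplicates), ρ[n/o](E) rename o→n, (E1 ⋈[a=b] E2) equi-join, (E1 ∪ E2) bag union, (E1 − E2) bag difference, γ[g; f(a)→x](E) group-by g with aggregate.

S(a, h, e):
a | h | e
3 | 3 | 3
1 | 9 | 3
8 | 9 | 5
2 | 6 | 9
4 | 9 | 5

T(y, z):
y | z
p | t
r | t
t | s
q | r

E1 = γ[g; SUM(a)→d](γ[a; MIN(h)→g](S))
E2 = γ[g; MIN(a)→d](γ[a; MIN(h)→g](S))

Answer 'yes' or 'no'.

E1 stepwise |·|:
  S → 5
  γ[a; MIN(h)→g](S) → 5
  γ[g; SUM(a)→d](γ[a; MIN(h)→g](S)) → 3
E2 stepwise |·|:
  S → 5
  γ[a; MIN(h)→g](S) → 5
  γ[g; MIN(a)→d](γ[a; MIN(h)→g](S)) → 3

E1 result:
g | d
3 | 3
6 | 2
9 | 13
E2 result:
g | d
3 | 3
6 | 2
9 | 1
Witness: (9, 13) appears 1× in E1 but 0× in E2.

no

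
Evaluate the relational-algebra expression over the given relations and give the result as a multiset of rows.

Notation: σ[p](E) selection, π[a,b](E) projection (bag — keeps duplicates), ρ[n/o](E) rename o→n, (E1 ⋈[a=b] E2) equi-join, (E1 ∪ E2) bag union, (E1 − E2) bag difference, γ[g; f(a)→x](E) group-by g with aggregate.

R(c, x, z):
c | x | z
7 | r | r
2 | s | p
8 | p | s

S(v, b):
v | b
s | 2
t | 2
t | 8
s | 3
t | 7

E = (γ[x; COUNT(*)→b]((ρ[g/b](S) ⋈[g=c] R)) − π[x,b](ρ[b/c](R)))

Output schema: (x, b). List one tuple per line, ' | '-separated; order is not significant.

Subexpression sizes:
  S → 5
  ρ[g/b](S) → 5
  R → 3
  (ρ[g/b](S) ⋈[g=c] R) → 4
  γ[x; COUNT(*)→b]((ρ[g/b](S) ⋈[g=c] R)) → 3
  R → 3
  ρ[b/c](R) → 3
  π[x,b](ρ[b/c](R)) → 3
  (γ[x; COUNT(*)→b]((ρ[g/b](S) ⋈[g=c] R)) − π[x,b](ρ[b/c](R))) → 2

== RESULT ==
x | b
p | 1
r | 1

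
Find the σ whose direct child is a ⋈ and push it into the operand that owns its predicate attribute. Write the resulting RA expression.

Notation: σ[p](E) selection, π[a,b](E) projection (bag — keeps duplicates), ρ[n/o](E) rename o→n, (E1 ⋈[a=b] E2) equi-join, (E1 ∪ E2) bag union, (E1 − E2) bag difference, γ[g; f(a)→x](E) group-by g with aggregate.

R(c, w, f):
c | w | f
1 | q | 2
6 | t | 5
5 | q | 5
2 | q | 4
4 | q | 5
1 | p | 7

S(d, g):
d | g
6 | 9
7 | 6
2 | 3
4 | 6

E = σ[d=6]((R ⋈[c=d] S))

σ filters on d, owned by the right side.
E' = (R ⋈[c=d] σ[d=6](S))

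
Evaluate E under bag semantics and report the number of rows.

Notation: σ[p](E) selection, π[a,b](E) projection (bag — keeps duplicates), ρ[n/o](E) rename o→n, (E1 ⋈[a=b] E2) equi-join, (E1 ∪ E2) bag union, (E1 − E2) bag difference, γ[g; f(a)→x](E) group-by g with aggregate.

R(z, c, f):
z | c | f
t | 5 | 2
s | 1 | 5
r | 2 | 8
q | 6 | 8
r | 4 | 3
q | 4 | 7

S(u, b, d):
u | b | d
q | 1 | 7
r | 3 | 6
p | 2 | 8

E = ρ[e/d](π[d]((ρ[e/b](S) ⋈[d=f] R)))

Row counts bottom-up:
  S → 3
  ρ[e/b](S) → 3
  R → 6
  (ρ[e/b](S) ⋈[d=f] R) → 3
  π[d]((ρ[e/b](S) ⋈[d=f] R)) → 3
  ρ[e/d](π[d]((ρ[e/b](S) ⋈[d=f] R))) → 3

|E| = 3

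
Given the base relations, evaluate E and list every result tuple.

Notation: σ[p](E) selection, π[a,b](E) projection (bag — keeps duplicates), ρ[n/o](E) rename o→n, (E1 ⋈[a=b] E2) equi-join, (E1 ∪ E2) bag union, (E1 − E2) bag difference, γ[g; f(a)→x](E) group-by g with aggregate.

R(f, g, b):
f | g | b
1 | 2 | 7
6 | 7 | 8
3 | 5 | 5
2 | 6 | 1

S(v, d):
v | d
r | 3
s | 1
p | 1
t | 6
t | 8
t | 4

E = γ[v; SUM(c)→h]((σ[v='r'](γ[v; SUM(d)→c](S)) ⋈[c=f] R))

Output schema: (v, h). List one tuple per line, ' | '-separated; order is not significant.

Stepwise |·|:
  S → 6
  γ[v; SUM(d)→c](S) → 4
  σ[v='r'](γ[v; SUM(d)→c](S)) → 1
  R → 4
  (σ[v='r'](γ[v; SUM(d)→c](S)) ⋈[c=f] R) → 1
  γ[v; SUM(c)→h]((σ[v='r'](γ[v; SUM(d)→c](S)) ⋈[c=f] R)) → 1

== RESULT ==
v | h
r | 3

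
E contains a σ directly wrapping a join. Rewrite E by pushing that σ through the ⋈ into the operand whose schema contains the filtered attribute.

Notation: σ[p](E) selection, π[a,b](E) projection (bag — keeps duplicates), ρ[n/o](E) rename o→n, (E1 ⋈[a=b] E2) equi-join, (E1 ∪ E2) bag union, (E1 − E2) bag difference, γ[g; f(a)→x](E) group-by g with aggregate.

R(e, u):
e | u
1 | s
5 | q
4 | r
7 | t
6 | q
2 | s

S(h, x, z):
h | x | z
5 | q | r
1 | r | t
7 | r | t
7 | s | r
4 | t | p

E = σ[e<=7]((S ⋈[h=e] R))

σ filters on e, owned by the right side.
E' = (S ⋈[h=e] σ[e<=7](R))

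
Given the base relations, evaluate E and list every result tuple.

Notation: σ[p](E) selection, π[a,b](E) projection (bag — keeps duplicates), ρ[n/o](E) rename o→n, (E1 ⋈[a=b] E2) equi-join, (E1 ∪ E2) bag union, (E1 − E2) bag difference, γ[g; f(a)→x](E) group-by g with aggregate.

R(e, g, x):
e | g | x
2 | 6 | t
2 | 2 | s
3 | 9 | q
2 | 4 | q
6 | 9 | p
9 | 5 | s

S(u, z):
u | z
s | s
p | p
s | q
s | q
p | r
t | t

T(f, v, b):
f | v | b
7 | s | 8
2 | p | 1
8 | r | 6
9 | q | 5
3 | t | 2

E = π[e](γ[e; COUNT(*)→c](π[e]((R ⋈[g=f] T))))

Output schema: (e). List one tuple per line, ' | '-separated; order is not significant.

Per-node cardinality:
  R → 6
  T → 5
  (R ⋈[g=f] T) → 3
  π[e]((R ⋈[g=f] T)) → 3
  γ[e; COUNT(*)→c](π[e]((R ⋈[g=f] T))) → 3
  π[e](γ[e; COUNT(*)→c](π[e]((R ⋈[g=f] T)))) → 3

== RESULT ==
e
2
3
6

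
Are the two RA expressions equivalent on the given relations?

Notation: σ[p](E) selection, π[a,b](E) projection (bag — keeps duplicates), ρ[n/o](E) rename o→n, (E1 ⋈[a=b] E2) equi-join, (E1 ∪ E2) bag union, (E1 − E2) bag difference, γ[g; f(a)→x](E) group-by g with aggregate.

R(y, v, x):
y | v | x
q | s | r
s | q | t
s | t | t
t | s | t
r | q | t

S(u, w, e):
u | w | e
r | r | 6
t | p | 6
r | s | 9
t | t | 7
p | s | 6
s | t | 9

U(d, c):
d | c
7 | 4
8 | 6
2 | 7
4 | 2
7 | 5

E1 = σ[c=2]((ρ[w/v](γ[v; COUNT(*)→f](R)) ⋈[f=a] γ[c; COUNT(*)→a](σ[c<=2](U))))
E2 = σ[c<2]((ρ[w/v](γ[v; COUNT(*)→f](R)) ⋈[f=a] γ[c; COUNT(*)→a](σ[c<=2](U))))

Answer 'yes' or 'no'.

E1 subexpression sizes:
  R → 5
  γ[v; COUNT(*)→f](R) → 3
  ρ[w/v](γ[v; COUNT(*)→f](R)) → 3
  U → 5
  σ[c<=2](U) → 1
  γ[c; COUNT(*)→a](σ[c<=2](U)) → 1
  (ρ[w/v](γ[v; COUNT(*)→f](R)) ⋈[f=a] γ[c; COUNT(*)→a](σ[c<=2](U))) → 1
  σ[c=2]((ρ[w/v](γ[v; COUNT(*)→f](R)) ⋈[f=a] γ[c; COUNT(*)→a](σ[c<=2](U)))) → 1
E2 subexpression sizes:
  R → 5
  γ[v; COUNT(*)→f](R) → 3
  ρ[w/v](γ[v; COUNT(*)→f](R)) → 3
  U → 5
  σ[c<=2](U) → 1
  γ[c; COUNT(*)→a](σ[c<=2](U)) → 1
  (ρ[w/v](γ[v; COUNT(*)→f](R)) ⋈[f=a] γ[c; COUNT(*)→a](σ[c<=2](U))) → 1
  σ[c<2]((ρ[w/v](γ[v; COUNT(*)→f](R)) ⋈[f=a] γ[c; COUNT(*)→a](σ[c<=2](U)))) → 0

E1 result:
w | f | c | a
t | 1 | 2 | 1
E2 result:
w | f | c | a
(0 rows)
Witness: ('t', 1, 2, 1) appears 1× in E1 but 0× in E2.

no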